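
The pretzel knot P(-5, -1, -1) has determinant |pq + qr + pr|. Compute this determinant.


Step 1: Compute pq + qr + pr.
pq = (-5)*(-1) = 5
qr = (-1)*(-1) = 1
pr = (-5)*(-1) = 5
pq + qr + pr = 5 + 1 + 5 = 11
Step 2: Take absolute value.
det(P(-5,-1,-1)) = |11| = 11

11


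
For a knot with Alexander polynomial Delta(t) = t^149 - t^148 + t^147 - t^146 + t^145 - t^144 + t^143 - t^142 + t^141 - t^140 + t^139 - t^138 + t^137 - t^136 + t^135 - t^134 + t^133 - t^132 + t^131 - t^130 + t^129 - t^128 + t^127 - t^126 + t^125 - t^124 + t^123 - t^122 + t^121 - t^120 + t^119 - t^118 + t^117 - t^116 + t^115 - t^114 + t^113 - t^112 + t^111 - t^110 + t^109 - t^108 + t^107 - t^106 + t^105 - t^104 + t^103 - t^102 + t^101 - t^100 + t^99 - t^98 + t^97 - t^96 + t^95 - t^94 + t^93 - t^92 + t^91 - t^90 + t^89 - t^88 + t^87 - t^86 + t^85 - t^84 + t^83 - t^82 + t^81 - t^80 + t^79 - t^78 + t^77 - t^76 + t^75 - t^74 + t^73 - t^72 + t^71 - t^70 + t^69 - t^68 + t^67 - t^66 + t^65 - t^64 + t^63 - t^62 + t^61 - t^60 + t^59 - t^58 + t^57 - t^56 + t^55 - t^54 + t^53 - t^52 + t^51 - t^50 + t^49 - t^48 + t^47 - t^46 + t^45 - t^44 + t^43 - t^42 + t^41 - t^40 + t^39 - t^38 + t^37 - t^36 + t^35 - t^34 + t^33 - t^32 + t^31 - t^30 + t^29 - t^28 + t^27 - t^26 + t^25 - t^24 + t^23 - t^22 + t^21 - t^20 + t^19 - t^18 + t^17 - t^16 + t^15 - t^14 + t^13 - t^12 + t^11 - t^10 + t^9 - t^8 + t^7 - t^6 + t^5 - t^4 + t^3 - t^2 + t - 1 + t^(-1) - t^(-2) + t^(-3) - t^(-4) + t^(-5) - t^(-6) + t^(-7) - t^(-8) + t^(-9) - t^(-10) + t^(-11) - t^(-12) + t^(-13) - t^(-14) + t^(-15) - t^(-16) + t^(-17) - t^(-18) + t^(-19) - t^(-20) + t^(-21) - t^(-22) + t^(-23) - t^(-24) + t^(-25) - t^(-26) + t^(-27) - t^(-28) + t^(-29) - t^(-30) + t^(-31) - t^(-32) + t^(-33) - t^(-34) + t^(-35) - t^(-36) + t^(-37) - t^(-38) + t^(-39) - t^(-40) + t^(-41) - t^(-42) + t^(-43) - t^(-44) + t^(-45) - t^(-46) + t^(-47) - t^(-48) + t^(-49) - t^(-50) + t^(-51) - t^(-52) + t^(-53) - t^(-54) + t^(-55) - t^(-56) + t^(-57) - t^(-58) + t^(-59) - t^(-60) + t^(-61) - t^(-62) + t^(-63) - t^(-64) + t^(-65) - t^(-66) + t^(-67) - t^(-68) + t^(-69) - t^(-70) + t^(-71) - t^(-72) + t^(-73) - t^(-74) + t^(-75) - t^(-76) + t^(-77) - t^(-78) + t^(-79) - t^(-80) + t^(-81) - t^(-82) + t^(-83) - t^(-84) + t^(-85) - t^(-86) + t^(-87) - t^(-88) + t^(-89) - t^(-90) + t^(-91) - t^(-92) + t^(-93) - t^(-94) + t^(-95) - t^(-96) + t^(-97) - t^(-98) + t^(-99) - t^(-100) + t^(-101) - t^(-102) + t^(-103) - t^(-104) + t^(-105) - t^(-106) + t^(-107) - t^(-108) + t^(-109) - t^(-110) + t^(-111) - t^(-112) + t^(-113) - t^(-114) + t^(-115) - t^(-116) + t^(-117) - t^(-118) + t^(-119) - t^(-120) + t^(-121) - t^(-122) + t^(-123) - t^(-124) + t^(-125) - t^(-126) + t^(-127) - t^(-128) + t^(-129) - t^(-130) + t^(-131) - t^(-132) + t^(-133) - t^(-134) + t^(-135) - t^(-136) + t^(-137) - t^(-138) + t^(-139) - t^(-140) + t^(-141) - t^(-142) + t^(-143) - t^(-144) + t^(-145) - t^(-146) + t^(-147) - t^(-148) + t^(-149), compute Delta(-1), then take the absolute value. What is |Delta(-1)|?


Step 1: The polynomial has 299 terms with alternating signs, exponents from 149 down to -149.
Step 2: Substitute t = -1. The i-th term has coefficient (-1)^i and exponent (m-i),
  so its value is (-1)^i * (-1)^(m-i) = (-1)^m = -1 for every i.
Step 3: All 299 terms equal -1, so Delta(-1) = 299 * (-1) = -299
Step 4: |Delta(-1)| = 299

299


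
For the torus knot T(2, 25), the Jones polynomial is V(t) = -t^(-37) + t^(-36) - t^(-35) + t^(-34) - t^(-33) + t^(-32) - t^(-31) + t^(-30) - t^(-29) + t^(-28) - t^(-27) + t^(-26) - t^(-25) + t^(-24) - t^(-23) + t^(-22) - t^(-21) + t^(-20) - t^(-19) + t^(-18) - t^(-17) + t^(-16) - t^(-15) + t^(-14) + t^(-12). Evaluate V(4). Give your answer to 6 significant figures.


Substituting t = 4 into V(t) = -t^(-37) + t^(-36) - t^(-35) + t^(-34) - t^(-33) + t^(-32) - t^(-31) + t^(-30) - t^(-29) + t^(-28) - t^(-27) + t^(-26) - t^(-25) + t^(-24) - t^(-23) + t^(-22) - t^(-21) + t^(-20) - t^(-19) + t^(-18) - t^(-17) + t^(-16) - t^(-15) + t^(-14) + t^(-12):
  (-)t^(-37) = -5.29396e-23
  (+)t^(-36) = 2.11758e-22
  (-)t^(-35) = -8.47033e-22
  (+)t^(-34) = 3.38813e-21
  (-)t^(-33) = -1.35525e-20
  (+)t^(-32) = 5.42101e-20
  (-)t^(-31) = -2.1684e-19
  (+)t^(-30) = 8.67362e-19
  (-)t^(-29) = -3.46945e-18
  (+)t^(-28) = 1.38778e-17
  (-)t^(-27) = -5.55112e-17
  (+)t^(-26) = 2.22045e-16
  (-)t^(-25) = -8.88178e-16
  (+)t^(-24) = 3.55271e-15
  (-)t^(-23) = -1.42109e-14
  (+)t^(-22) = 5.68434e-14
  (-)t^(-21) = -2.27374e-13
  (+)t^(-20) = 9.09495e-13
  (-)t^(-19) = -3.63798e-12
  (+)t^(-18) = 1.45519e-11
  (-)t^(-17) = -5.82077e-11
  (+)t^(-16) = 2.32831e-10
  (-)t^(-15) = -9.31323e-10
  (+)t^(-14) = 3.72529e-09
  (+)t^(-12) = 5.96046e-08
Sum = (-5.29396e-23) + (2.11758e-22) + (-8.47033e-22) + (3.38813e-21) + (-1.35525e-20) + (5.42101e-20) + (-2.1684e-19) + (8.67362e-19) + (-3.46945e-18) + (1.38778e-17) + (-5.55112e-17) + (2.22045e-16) + (-8.88178e-16) + (3.55271e-15) + (-1.42109e-14) + (5.68434e-14) + (-2.27374e-13) + (9.09495e-13) + (-3.63798e-12) + (1.45519e-11) + (-5.82077e-11) + (2.32831e-10) + (-9.31323e-10) + (3.72529e-09) + (5.96046e-08)
= 6.258487701e-08
Rounded to 6 significant figures: 6.25849e-08

6.25849e-08


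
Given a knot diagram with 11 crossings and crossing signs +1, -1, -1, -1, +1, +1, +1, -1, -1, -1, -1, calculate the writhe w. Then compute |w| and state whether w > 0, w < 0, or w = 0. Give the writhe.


Step 1: Count positive crossings (+1).
Positive crossings: 4
Step 2: Count negative crossings (-1).
Negative crossings: 7
Step 3: Writhe = (positive) - (negative)
w = 4 - 7 = -3
Step 4: |w| = 3, and w is negative

-3


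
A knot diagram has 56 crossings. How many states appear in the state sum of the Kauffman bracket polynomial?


Each crossing contributes 2 choices (A-smoothing or B-smoothing).
Total states = 2^56 = 72057594037927936

72057594037927936


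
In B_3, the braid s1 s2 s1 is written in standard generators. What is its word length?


The word length counts the number of generators (including inverses).
Listing each generator: s1, s2, s1
There are 3 generators in this braid word.

3


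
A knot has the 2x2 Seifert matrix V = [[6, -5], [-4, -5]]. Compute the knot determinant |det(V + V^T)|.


Step 1: Form V + V^T where V = [[6, -5], [-4, -5]]
  V^T = [[6, -4], [-5, -5]]
  V + V^T = [[12, -9], [-9, -10]]
Step 2: det(V + V^T) = 12*(-10) - (-9)*(-9)
  = -120 - 81 = -201
Step 3: Knot determinant = |det(V + V^T)| = |-201| = 201

201


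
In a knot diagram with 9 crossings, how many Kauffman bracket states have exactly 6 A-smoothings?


We choose which 6 of 9 crossings get A-smoothings.
C(9, 6) = 9! / (6! * 3!)
= 84

84


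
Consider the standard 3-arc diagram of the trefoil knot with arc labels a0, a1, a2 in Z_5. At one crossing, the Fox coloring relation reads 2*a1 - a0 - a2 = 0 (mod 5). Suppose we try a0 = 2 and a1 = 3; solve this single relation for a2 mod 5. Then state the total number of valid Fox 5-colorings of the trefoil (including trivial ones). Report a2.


Step 1: Apply the given crossing relation 2*a1 - a0 - a2 = 0 (mod 5).
  a2 = 2*a1 - a0 mod 5
  a2 = 2*3 - 2 mod 5
  a2 = 6 - 2 mod 5
  a2 = 4 mod 5 = 4
Step 2: The trefoil has determinant 3.
  Number of Fox p-colorings (p prime) is p^2 if p = 3, else p.
  Since 5 does not divide 3, only trivial (constant) colorings exist.
  (So the trial a0 = 2, a1 = 3 with a0 != a1 does NOT extend to a valid coloring of the whole trefoil: the other two crossing relations require 3*(a1 - a0) = 0 (mod 5), which fails.)
  Total colorings = 5
Step 3: a2 = 4, total Fox 5-colorings = 5

4


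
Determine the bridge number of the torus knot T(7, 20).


The bridge number of T(p,q) is min(p,q).
min(7, 20) = 7

7


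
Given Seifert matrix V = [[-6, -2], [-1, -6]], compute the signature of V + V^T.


Step 1: V + V^T = [[-12, -3], [-3, -12]]
Step 2: trace = -24, det = 135
Step 3: Discriminant = (-24)^2 - 4*135 = 36
Step 4: Eigenvalues: -9, -15
Step 5: Signature = (# positive eigenvalues) - (# negative eigenvalues) = -2

-2


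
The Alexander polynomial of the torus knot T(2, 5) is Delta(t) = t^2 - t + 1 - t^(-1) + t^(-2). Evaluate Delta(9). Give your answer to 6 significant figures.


Substituting t = 9 into Delta(t) = t^2 - t + 1 - t^(-1) + t^(-2):
Term values: (81) + (-9) + (1) + (-0.111111) + (0.0123457)
Sum = 72.90123457
Rounded to 6 significant figures: 72.9012

72.9012


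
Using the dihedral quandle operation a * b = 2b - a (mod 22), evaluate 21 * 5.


21 * 5 = 2*5 - 21 mod 22
= 10 - 21 mod 22
= -11 mod 22 = 11

11


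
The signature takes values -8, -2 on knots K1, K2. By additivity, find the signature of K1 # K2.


The signature is additive under connected sum.
signature(K1 # K2) = (-8) + (-2)
= -10

-10


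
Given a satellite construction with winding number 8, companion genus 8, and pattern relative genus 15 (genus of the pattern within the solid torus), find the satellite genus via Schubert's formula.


Schubert: g(satellite) = g_rel(pattern) + |winding| * g(companion),
where g_rel(pattern) is the genus of the pattern relative to the solid torus.
= 15 + 8 * 8
= 15 + 64 = 79

79


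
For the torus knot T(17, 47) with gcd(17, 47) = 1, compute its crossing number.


For a torus knot T(p, q) with gcd(p,q)=1,
the crossing number is min(p*(q-1), q*(p-1)).
p*(q-1) = 17*46 = 782
q*(p-1) = 47*16 = 752
min(782, 752) = 752

752


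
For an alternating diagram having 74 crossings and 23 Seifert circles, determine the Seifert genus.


For alternating knots, g = (c - s + 1)/2.
= (74 - 23 + 1)/2
= 52/2 = 26

26


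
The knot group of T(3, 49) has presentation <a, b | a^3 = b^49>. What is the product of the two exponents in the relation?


The relation is a^3 = b^49.
Product of exponents = 3 * 49
= 147

147


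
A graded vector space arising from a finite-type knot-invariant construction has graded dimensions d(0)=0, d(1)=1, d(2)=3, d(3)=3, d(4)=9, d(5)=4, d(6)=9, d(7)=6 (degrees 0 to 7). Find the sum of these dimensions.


Total dimension = d(0) + d(1) + ... + d(7)
= 0 + 1 + 3 + 3 + 9 + 4 + 9 + 6
= 35

35


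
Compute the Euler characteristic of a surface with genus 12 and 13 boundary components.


chi = 2 - 2g - b
= 2 - 2*12 - 13
= 2 - 24 - 13 = -35

-35


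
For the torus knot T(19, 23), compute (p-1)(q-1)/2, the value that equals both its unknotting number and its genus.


For a torus knot T(p,q), both the unknotting number and genus equal (p-1)(q-1)/2.
= (19-1)(23-1)/2
= 18*22/2
= 396/2 = 198

198


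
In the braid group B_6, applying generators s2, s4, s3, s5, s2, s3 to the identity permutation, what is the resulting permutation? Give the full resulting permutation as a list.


Starting with identity [1, 2, 3, 4, 5, 6].
Apply generators in sequence:
  After s2: [1, 3, 2, 4, 5, 6]
  After s4: [1, 3, 2, 5, 4, 6]
  After s3: [1, 3, 5, 2, 4, 6]
  After s5: [1, 3, 5, 2, 6, 4]
  After s2: [1, 5, 3, 2, 6, 4]
  After s3: [1, 5, 2, 3, 6, 4]
Final permutation: [1, 5, 2, 3, 6, 4]

[1, 5, 2, 3, 6, 4]


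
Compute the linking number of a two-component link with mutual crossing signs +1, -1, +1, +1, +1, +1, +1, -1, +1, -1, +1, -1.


Step 1: Count positive crossings: 8
Step 2: Count negative crossings: 4
Step 3: Sum of signs = 8 - 4 = 4
Step 4: Linking number = sum/2 = 4/2 = 2

2


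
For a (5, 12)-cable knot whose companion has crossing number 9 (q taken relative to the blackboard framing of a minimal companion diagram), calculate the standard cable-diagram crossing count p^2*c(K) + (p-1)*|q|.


Step 1: Each of the c(K) crossings of the companion diagram becomes p*p = p^2 crossings among the p parallel strands, and each of the |q| twists s_1 s_2 ... s_(p-1) adds (p-1) crossings.
  Crossings = p^2 * c(K) + (p-1)*|q|
Step 2: = 5^2 * 9 + (5-1)*12
Step 3: = 25*9 + 4*12
Step 4: = 225 + 48 = 273

273


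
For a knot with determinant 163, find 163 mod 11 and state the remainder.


Step 1: A knot is p-colorable if and only if p divides its determinant.
Step 2: Compute 163 mod 11.
163 = 14 * 11 + 9
Step 3: 163 mod 11 = 9
Step 4: The knot is 11-colorable: no

9


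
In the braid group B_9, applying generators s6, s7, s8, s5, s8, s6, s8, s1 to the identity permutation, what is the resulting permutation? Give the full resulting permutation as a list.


Starting with identity [1, 2, 3, 4, 5, 6, 7, 8, 9].
Apply generators in sequence:
  After s6: [1, 2, 3, 4, 5, 7, 6, 8, 9]
  After s7: [1, 2, 3, 4, 5, 7, 8, 6, 9]
  After s8: [1, 2, 3, 4, 5, 7, 8, 9, 6]
  After s5: [1, 2, 3, 4, 7, 5, 8, 9, 6]
  After s8: [1, 2, 3, 4, 7, 5, 8, 6, 9]
  After s6: [1, 2, 3, 4, 7, 8, 5, 6, 9]
  After s8: [1, 2, 3, 4, 7, 8, 5, 9, 6]
  After s1: [2, 1, 3, 4, 7, 8, 5, 9, 6]
Final permutation: [2, 1, 3, 4, 7, 8, 5, 9, 6]

[2, 1, 3, 4, 7, 8, 5, 9, 6]


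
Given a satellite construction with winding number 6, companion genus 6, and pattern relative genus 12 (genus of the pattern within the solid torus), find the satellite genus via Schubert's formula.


Schubert: g(satellite) = g_rel(pattern) + |winding| * g(companion),
where g_rel(pattern) is the genus of the pattern relative to the solid torus.
= 12 + 6 * 6
= 12 + 36 = 48

48


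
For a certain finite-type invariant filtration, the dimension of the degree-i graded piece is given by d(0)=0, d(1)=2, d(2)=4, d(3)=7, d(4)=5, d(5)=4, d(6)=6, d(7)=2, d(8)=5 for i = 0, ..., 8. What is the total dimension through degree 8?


Total dimension = d(0) + d(1) + ... + d(8)
= 0 + 2 + 4 + 7 + 5 + 4 + 6 + 2 + 5
= 35

35


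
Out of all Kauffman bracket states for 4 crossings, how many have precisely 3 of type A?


We choose which 3 of 4 crossings get A-smoothings.
C(4, 3) = 4! / (3! * 1!)
= 4

4


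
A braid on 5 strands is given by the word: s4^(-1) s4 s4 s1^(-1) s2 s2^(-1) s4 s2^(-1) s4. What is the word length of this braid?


The word length counts the number of generators (including inverses).
Listing each generator: s4^(-1), s4, s4, s1^(-1), s2, s2^(-1), s4, s2^(-1), s4
There are 9 generators in this braid word.

9


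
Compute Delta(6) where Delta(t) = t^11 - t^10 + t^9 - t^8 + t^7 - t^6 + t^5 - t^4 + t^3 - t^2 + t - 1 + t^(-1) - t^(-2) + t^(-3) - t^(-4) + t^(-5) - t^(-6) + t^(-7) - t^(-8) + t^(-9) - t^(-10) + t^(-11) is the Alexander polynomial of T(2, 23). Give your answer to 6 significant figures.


Substituting t = 6 into Delta(t) = t^11 - t^10 + t^9 - t^8 + t^7 - t^6 + t^5 - t^4 + t^3 - t^2 + t - 1 + t^(-1) - t^(-2) + t^(-3) - t^(-4) + t^(-5) - t^(-6) + t^(-7) - t^(-8) + t^(-9) - t^(-10) + t^(-11):
Term values: (362797056) + (-60466176) + (10077696) + (-1679616) + (279936) + (-46656) + (7776) + (-1296) + (216) + (-36) + (6) + (-1) + (0.166667) + (-0.0277778) + (0.00462963) + (-0.000771605) + (0.000128601) + (-2.14335e-05) + (3.57225e-06) + (-5.95374e-07) + (9.9229e-08) + (-1.65382e-08) + (2.75636e-09)
Sum = 310968905.1
Rounded to 6 significant figures: 3.10969e+08

3.10969e+08


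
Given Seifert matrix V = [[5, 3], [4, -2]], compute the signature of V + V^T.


Step 1: V + V^T = [[10, 7], [7, -4]]
Step 2: trace = 6, det = -89
Step 3: Discriminant = 6^2 - 4*(-89) = 392
Step 4: Eigenvalues: 12.8995, -6.89949
Step 5: Signature = (# positive eigenvalues) - (# negative eigenvalues) = 0

0


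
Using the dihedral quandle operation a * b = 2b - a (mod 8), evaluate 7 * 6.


7 * 6 = 2*6 - 7 mod 8
= 12 - 7 mod 8
= 5 mod 8 = 5

5


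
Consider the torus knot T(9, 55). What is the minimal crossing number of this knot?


For a torus knot T(p, q) with gcd(p,q)=1,
the crossing number is min(p*(q-1), q*(p-1)).
p*(q-1) = 9*54 = 486
q*(p-1) = 55*8 = 440
min(486, 440) = 440

440


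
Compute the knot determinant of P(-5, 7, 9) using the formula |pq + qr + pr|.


Step 1: Compute pq + qr + pr.
pq = (-5)*7 = -35
qr = 7*9 = 63
pr = (-5)*9 = -45
pq + qr + pr = -35 + 63 + (-45) = -17
Step 2: Take absolute value.
det(P(-5,7,9)) = |-17| = 17

17


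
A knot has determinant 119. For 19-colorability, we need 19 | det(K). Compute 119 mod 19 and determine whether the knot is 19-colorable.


Step 1: A knot is p-colorable if and only if p divides its determinant.
Step 2: Compute 119 mod 19.
119 = 6 * 19 + 5
Step 3: 119 mod 19 = 5
Step 4: The knot is 19-colorable: no

5


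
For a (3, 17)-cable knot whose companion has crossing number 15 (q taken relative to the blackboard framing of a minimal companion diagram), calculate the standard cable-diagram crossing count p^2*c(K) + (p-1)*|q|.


Step 1: Each of the c(K) crossings of the companion diagram becomes p*p = p^2 crossings among the p parallel strands, and each of the |q| twists s_1 s_2 ... s_(p-1) adds (p-1) crossings.
  Crossings = p^2 * c(K) + (p-1)*|q|
Step 2: = 3^2 * 15 + (3-1)*17
Step 3: = 9*15 + 2*17
Step 4: = 135 + 34 = 169

169


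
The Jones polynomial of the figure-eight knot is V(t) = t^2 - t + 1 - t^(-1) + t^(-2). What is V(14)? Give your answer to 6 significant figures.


Substituting t = 14 into V(t) = t^2 - t + 1 - t^(-1) + t^(-2):
  (+)t^(2) = 196
  (-)t^(1) = -14
  (+)t^(0) = 1
  (-)t^(-1) = -0.0714286
  (+)t^(-2) = 0.00510204
Sum = (196) + (-14) + (1) + (-0.0714286) + (0.00510204)
= 182.9336735
Rounded to 6 significant figures: 182.934

182.934


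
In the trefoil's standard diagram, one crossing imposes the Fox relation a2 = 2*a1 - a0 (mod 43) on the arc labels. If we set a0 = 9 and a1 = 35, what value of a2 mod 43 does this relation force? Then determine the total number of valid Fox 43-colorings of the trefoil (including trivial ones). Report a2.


Step 1: Apply the given crossing relation 2*a1 - a0 - a2 = 0 (mod 43).
  a2 = 2*a1 - a0 mod 43
  a2 = 2*35 - 9 mod 43
  a2 = 70 - 9 mod 43
  a2 = 61 mod 43 = 18
Step 2: The trefoil has determinant 3.
  Number of Fox p-colorings (p prime) is p^2 if p = 3, else p.
  Since 43 does not divide 3, only trivial (constant) colorings exist.
  (So the trial a0 = 9, a1 = 35 with a0 != a1 does NOT extend to a valid coloring of the whole trefoil: the other two crossing relations require 3*(a1 - a0) = 0 (mod 43), which fails.)
  Total colorings = 43
Step 3: a2 = 18, total Fox 43-colorings = 43

18


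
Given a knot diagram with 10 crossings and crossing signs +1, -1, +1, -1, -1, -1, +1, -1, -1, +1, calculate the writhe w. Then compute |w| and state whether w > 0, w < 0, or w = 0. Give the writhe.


Step 1: Count positive crossings (+1).
Positive crossings: 4
Step 2: Count negative crossings (-1).
Negative crossings: 6
Step 3: Writhe = (positive) - (negative)
w = 4 - 6 = -2
Step 4: |w| = 2, and w is negative

-2


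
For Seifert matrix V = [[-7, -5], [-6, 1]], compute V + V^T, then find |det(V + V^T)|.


Step 1: Form V + V^T where V = [[-7, -5], [-6, 1]]
  V^T = [[-7, -6], [-5, 1]]
  V + V^T = [[-14, -11], [-11, 2]]
Step 2: det(V + V^T) = (-14)*2 - (-11)*(-11)
  = -28 - 121 = -149
Step 3: Knot determinant = |det(V + V^T)| = |-149| = 149

149


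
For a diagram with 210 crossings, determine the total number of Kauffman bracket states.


Each crossing contributes 2 choices (A-smoothing or B-smoothing).
Total states = 2^210 = 1645504557321206042154969182557350504982735865633579863348609024

1645504557321206042154969182557350504982735865633579863348609024


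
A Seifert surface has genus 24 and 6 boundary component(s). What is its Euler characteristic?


chi = 2 - 2g - b
= 2 - 2*24 - 6
= 2 - 48 - 6 = -52

-52


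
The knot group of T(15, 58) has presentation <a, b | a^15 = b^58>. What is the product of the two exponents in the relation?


The relation is a^15 = b^58.
Product of exponents = 15 * 58
= 870

870


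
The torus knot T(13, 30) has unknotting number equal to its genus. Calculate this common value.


For a torus knot T(p,q), both the unknotting number and genus equal (p-1)(q-1)/2.
= (13-1)(30-1)/2
= 12*29/2
= 348/2 = 174

174


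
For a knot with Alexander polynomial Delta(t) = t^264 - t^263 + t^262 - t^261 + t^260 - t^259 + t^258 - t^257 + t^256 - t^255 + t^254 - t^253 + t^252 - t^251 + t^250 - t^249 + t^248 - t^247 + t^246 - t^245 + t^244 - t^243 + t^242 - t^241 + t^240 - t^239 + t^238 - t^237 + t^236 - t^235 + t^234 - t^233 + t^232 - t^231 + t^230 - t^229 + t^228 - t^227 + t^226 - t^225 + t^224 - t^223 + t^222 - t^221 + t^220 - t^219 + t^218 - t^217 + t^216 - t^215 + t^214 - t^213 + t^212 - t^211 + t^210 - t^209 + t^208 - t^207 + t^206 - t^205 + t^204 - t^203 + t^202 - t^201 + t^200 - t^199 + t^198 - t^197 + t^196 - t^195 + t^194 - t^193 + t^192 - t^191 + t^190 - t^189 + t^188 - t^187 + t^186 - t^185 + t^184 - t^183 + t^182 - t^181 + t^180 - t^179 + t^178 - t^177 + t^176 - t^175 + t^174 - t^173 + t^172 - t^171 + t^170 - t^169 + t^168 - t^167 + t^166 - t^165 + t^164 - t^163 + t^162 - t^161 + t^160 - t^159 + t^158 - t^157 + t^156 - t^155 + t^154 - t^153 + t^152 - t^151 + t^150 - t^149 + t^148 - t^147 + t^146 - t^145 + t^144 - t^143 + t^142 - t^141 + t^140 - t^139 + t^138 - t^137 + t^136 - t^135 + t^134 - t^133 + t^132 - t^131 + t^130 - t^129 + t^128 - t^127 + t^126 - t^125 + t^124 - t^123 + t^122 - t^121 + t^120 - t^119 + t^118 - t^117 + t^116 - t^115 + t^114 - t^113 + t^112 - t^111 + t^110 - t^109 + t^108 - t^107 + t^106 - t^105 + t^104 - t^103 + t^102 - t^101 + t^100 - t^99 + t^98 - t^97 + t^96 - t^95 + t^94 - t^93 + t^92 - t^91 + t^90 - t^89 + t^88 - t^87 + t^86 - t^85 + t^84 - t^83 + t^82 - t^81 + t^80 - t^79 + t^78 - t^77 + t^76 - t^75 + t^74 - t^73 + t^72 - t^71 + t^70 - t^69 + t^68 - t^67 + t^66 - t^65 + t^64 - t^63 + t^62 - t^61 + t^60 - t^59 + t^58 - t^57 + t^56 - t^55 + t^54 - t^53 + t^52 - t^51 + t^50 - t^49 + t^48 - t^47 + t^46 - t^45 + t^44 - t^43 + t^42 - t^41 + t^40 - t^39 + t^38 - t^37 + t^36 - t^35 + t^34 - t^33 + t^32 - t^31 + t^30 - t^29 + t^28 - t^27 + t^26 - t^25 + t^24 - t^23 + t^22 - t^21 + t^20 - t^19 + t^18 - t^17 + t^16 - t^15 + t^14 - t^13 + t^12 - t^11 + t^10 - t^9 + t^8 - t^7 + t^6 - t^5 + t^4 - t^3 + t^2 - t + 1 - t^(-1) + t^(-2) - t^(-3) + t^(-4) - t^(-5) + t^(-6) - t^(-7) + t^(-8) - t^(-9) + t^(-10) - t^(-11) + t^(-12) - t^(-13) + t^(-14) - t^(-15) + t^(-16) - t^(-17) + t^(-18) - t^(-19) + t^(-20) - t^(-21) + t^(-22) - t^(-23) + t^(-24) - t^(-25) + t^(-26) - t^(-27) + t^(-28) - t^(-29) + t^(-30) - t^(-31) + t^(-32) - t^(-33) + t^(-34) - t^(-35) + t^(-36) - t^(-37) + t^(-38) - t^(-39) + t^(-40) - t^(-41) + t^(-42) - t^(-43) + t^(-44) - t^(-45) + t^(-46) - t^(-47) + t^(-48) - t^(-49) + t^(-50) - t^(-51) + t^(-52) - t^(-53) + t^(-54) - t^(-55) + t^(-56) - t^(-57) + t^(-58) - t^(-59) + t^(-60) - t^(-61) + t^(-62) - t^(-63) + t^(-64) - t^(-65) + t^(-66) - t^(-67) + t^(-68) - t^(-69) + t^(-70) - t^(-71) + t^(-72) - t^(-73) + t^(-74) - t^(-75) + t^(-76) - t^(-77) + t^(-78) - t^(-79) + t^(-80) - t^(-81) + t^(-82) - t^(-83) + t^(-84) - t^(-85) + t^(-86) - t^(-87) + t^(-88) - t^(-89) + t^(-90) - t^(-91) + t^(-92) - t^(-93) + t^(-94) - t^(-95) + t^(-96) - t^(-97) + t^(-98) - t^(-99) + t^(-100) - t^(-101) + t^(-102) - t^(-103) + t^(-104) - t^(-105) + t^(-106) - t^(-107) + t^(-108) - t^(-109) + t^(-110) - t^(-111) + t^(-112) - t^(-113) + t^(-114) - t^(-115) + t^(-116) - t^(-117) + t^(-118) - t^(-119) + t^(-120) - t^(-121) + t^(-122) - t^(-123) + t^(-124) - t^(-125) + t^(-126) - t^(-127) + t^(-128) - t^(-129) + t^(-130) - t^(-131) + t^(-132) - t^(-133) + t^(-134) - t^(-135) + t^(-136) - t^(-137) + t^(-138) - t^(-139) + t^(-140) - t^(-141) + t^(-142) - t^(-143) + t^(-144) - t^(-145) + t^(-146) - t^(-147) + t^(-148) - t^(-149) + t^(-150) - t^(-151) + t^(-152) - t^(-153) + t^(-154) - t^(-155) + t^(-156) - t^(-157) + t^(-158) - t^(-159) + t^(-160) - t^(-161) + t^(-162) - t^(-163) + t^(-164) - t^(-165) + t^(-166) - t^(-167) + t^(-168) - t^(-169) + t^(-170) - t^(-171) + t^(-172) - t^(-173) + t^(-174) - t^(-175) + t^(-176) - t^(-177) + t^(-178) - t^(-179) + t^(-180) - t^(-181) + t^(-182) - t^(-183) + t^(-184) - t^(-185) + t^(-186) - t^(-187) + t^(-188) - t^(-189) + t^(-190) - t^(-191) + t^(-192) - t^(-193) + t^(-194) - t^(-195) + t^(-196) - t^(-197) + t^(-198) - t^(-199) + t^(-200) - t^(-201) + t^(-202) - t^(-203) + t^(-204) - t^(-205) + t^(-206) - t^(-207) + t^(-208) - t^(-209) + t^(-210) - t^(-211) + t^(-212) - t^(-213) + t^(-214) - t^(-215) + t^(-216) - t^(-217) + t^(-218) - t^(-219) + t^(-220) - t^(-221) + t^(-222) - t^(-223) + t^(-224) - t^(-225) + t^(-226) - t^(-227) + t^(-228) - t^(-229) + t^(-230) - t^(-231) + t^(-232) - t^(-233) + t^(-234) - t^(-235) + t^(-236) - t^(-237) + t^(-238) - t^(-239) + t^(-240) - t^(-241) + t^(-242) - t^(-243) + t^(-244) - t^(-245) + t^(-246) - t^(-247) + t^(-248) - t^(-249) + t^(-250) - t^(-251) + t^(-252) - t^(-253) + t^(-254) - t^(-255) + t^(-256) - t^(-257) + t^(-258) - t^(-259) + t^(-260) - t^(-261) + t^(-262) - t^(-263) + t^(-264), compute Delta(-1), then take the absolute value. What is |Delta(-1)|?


Step 1: The polynomial has 529 terms with alternating signs, exponents from 264 down to -264.
Step 2: Substitute t = -1. The i-th term has coefficient (-1)^i and exponent (m-i),
  so its value is (-1)^i * (-1)^(m-i) = (-1)^m = 1 for every i.
Step 3: All 529 terms equal 1, so Delta(-1) = 529 * (1) = 529
Step 4: |Delta(-1)| = 529

529


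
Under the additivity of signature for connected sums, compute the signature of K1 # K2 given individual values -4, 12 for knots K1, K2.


The signature is additive under connected sum.
signature(K1 # K2) = (-4) + (12)
= 8

8


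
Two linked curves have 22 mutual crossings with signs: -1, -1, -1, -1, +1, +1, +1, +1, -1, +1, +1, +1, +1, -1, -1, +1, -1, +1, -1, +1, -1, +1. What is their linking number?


Step 1: Count positive crossings: 12
Step 2: Count negative crossings: 10
Step 3: Sum of signs = 12 - 10 = 2
Step 4: Linking number = sum/2 = 2/2 = 1

1


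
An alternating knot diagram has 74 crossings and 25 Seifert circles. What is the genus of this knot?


For alternating knots, g = (c - s + 1)/2.
= (74 - 25 + 1)/2
= 50/2 = 25

25


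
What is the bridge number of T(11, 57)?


The bridge number of T(p,q) is min(p,q).
min(11, 57) = 11

11


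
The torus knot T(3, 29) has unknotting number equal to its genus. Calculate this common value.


For a torus knot T(p,q), both the unknotting number and genus equal (p-1)(q-1)/2.
= (3-1)(29-1)/2
= 2*28/2
= 56/2 = 28

28


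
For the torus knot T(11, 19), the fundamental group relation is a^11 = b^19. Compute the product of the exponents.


The relation is a^11 = b^19.
Product of exponents = 11 * 19
= 209

209


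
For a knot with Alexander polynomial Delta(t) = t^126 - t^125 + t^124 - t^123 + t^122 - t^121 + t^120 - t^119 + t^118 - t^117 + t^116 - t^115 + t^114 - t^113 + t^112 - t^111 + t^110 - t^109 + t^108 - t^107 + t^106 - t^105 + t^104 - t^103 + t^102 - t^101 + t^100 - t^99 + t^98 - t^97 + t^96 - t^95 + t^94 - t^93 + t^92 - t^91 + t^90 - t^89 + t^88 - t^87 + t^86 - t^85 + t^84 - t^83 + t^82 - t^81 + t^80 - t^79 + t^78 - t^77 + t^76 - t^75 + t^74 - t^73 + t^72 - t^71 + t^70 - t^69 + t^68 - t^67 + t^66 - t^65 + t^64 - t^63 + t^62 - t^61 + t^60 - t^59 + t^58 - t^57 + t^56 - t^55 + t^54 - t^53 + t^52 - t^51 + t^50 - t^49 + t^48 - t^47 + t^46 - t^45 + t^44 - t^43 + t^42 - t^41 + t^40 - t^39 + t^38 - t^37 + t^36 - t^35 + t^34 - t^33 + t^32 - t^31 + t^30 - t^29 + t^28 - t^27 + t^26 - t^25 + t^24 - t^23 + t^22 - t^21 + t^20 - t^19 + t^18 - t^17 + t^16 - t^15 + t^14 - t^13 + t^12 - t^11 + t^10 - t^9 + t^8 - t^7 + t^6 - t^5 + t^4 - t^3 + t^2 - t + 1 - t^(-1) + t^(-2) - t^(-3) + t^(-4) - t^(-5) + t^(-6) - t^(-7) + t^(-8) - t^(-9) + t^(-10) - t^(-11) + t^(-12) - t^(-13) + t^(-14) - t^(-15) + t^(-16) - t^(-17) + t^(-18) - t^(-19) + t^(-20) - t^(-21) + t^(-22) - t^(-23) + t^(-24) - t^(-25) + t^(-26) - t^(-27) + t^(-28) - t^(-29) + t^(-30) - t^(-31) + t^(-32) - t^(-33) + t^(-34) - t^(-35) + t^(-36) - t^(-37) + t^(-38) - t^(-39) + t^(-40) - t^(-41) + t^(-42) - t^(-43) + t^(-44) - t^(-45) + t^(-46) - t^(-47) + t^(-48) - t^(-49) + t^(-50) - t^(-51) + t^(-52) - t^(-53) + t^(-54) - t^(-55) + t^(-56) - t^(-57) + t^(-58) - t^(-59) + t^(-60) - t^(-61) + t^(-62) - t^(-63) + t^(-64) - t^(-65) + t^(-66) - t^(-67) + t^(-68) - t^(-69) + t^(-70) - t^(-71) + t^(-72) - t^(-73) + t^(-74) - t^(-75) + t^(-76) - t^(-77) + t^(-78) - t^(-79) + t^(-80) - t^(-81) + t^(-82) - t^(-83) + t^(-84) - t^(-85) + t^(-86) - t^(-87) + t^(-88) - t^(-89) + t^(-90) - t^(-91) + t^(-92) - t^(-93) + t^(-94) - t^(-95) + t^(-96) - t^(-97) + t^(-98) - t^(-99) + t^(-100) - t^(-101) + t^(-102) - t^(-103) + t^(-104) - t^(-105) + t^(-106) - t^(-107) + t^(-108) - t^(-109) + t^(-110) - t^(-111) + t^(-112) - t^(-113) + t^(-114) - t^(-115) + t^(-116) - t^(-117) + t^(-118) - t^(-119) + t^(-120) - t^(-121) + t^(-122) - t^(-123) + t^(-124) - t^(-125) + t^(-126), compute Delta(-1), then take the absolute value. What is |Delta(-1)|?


Step 1: The polynomial has 253 terms with alternating signs, exponents from 126 down to -126.
Step 2: Substitute t = -1. The i-th term has coefficient (-1)^i and exponent (m-i),
  so its value is (-1)^i * (-1)^(m-i) = (-1)^m = 1 for every i.
Step 3: All 253 terms equal 1, so Delta(-1) = 253 * (1) = 253
Step 4: |Delta(-1)| = 253

253


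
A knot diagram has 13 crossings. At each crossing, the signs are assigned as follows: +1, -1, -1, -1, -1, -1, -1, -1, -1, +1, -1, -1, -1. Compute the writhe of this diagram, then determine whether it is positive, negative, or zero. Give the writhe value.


Step 1: Count positive crossings (+1).
Positive crossings: 2
Step 2: Count negative crossings (-1).
Negative crossings: 11
Step 3: Writhe = (positive) - (negative)
w = 2 - 11 = -9
Step 4: |w| = 9, and w is negative

-9


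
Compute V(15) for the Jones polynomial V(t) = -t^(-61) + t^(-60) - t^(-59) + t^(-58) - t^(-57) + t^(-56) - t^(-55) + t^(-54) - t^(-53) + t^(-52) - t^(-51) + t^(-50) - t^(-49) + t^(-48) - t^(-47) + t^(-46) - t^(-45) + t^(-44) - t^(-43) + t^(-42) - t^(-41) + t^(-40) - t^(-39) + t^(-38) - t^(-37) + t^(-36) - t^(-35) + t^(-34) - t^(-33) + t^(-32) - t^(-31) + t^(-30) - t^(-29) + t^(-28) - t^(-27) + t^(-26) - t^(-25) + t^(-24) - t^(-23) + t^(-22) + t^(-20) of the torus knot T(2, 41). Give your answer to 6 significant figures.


Substituting t = 15 into V(t) = -t^(-61) + t^(-60) - t^(-59) + t^(-58) - t^(-57) + t^(-56) - t^(-55) + t^(-54) - t^(-53) + t^(-52) - t^(-51) + t^(-50) - t^(-49) + t^(-48) - t^(-47) + t^(-46) - t^(-45) + t^(-44) - t^(-43) + t^(-42) - t^(-41) + t^(-40) - t^(-39) + t^(-38) - t^(-37) + t^(-36) - t^(-35) + t^(-34) - t^(-33) + t^(-32) - t^(-31) + t^(-30) - t^(-29) + t^(-28) - t^(-27) + t^(-26) - t^(-25) + t^(-24) - t^(-23) + t^(-22) + t^(-20):
  (-)t^(-61) = -1.81315e-72
  (+)t^(-60) = 2.71972e-71
  (-)t^(-59) = -4.07958e-70
  (+)t^(-58) = 6.11937e-69
  (-)t^(-57) = -9.17906e-68
  (+)t^(-56) = 1.37686e-66
  (-)t^(-55) = -2.06529e-65
  (+)t^(-54) = 3.09793e-64
  (-)t^(-53) = -4.6469e-63
  (+)t^(-52) = 6.97035e-62
  (-)t^(-51) = -1.04555e-60
  (+)t^(-50) = 1.56833e-59
  (-)t^(-49) = -2.35249e-58
  (+)t^(-48) = 3.52874e-57
  (-)t^(-47) = -5.29311e-56
  (+)t^(-46) = 7.93966e-55
  (-)t^(-45) = -1.19095e-53
  (+)t^(-44) = 1.78642e-52
  (-)t^(-43) = -2.67964e-51
  (+)t^(-42) = 4.01945e-50
  (-)t^(-41) = -6.02918e-49
  (+)t^(-40) = 9.04377e-48
  (-)t^(-39) = -1.35657e-46
  (+)t^(-38) = 2.03485e-45
  (-)t^(-37) = -3.05227e-44
  (+)t^(-36) = 4.57841e-43
  (-)t^(-35) = -6.86761e-42
  (+)t^(-34) = 1.03014e-40
  (-)t^(-33) = -1.54521e-39
  (+)t^(-32) = 2.31782e-38
  (-)t^(-31) = -3.47673e-37
  (+)t^(-30) = 5.2151e-36
  (-)t^(-29) = -7.82264e-35
  (+)t^(-28) = 1.1734e-33
  (-)t^(-27) = -1.76009e-32
  (+)t^(-26) = 2.64014e-31
  (-)t^(-25) = -3.96021e-30
  (+)t^(-24) = 5.94032e-29
  (-)t^(-23) = -8.91048e-28
  (+)t^(-22) = 1.33657e-26
  (+)t^(-20) = 3.00729e-24
Sum = (-1.81315e-72) + (2.71972e-71) + (-4.07958e-70) + (6.11937e-69) + (-9.17906e-68) + (1.37686e-66) + (-2.06529e-65) + (3.09793e-64) + (-4.6469e-63) + (6.97035e-62) + (-1.04555e-60) + (1.56833e-59) + (-2.35249e-58) + (3.52874e-57) + (-5.29311e-56) + (7.93966e-55) + (-1.19095e-53) + (1.78642e-52) + (-2.67964e-51) + (4.01945e-50) + (-6.02918e-49) + (9.04377e-48) + (-1.35657e-46) + (2.03485e-45) + (-3.05227e-44) + (4.57841e-43) + (-6.86761e-42) + (1.03014e-40) + (-1.54521e-39) + (2.31782e-38) + (-3.47673e-37) + (5.2151e-36) + (-7.82264e-35) + (1.1734e-33) + (-1.76009e-32) + (2.64014e-31) + (-3.96021e-30) + (5.94032e-29) + (-8.91048e-28) + (1.33657e-26) + (3.00729e-24)
= 3.019816959e-24
Rounded to 6 significant figures: 3.01982e-24

3.01982e-24


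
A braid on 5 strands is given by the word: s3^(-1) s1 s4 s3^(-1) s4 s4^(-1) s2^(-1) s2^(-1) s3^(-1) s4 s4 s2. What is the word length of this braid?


The word length counts the number of generators (including inverses).
Listing each generator: s3^(-1), s1, s4, s3^(-1), s4, s4^(-1), s2^(-1), s2^(-1), s3^(-1), s4, s4, s2
There are 12 generators in this braid word.

12


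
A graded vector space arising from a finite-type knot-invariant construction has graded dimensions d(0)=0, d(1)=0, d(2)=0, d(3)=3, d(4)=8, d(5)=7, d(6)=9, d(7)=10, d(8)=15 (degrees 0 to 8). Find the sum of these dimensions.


Total dimension = d(0) + d(1) + ... + d(8)
= 0 + 0 + 0 + 3 + 8 + 7 + 9 + 10 + 15
= 52

52


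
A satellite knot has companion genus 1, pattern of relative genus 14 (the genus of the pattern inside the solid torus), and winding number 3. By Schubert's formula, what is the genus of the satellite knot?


Schubert: g(satellite) = g_rel(pattern) + |winding| * g(companion),
where g_rel(pattern) is the genus of the pattern relative to the solid torus.
= 14 + 3 * 1
= 14 + 3 = 17

17


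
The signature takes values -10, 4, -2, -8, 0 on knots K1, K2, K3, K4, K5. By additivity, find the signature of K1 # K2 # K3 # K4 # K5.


The signature is additive under connected sum.
signature(K1 # K2 # K3 # K4 # K5) = (-10) + (4) + (-2) + (-8) + (0)
= -16

-16


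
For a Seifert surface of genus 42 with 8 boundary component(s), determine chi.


chi = 2 - 2g - b
= 2 - 2*42 - 8
= 2 - 84 - 8 = -90

-90


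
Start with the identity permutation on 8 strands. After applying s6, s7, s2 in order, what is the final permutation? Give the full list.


Starting with identity [1, 2, 3, 4, 5, 6, 7, 8].
Apply generators in sequence:
  After s6: [1, 2, 3, 4, 5, 7, 6, 8]
  After s7: [1, 2, 3, 4, 5, 7, 8, 6]
  After s2: [1, 3, 2, 4, 5, 7, 8, 6]
Final permutation: [1, 3, 2, 4, 5, 7, 8, 6]

[1, 3, 2, 4, 5, 7, 8, 6]


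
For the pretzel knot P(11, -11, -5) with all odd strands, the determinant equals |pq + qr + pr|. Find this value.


Step 1: Compute pq + qr + pr.
pq = 11*(-11) = -121
qr = (-11)*(-5) = 55
pr = 11*(-5) = -55
pq + qr + pr = -121 + 55 + (-55) = -121
Step 2: Take absolute value.
det(P(11,-11,-5)) = |-121| = 121

121


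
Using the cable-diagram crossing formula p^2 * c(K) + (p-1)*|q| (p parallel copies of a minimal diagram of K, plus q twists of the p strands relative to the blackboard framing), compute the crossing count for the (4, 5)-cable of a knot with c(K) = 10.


Step 1: Each of the c(K) crossings of the companion diagram becomes p*p = p^2 crossings among the p parallel strands, and each of the |q| twists s_1 s_2 ... s_(p-1) adds (p-1) crossings.
  Crossings = p^2 * c(K) + (p-1)*|q|
Step 2: = 4^2 * 10 + (4-1)*5
Step 3: = 16*10 + 3*5
Step 4: = 160 + 15 = 175

175


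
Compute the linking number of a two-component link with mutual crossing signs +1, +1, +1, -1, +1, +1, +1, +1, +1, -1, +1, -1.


Step 1: Count positive crossings: 9
Step 2: Count negative crossings: 3
Step 3: Sum of signs = 9 - 3 = 6
Step 4: Linking number = sum/2 = 6/2 = 3

3


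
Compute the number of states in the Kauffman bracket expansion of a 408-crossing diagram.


Each crossing contributes 2 choices (A-smoothing or B-smoothing).
Total states = 2^408 = 661055968790248598951915308032771039828404682964281219284648795274405791236311345825189210439715284847591212025023358304256

661055968790248598951915308032771039828404682964281219284648795274405791236311345825189210439715284847591212025023358304256


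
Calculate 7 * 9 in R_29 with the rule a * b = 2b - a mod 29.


7 * 9 = 2*9 - 7 mod 29
= 18 - 7 mod 29
= 11 mod 29 = 11

11


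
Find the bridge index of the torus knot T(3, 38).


The bridge number of T(p,q) is min(p,q).
min(3, 38) = 3

3


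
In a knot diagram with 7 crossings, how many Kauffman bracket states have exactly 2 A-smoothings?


We choose which 2 of 7 crossings get A-smoothings.
C(7, 2) = 7! / (2! * 5!)
= 21

21


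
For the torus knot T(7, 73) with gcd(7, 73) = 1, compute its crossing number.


For a torus knot T(p, q) with gcd(p,q)=1,
the crossing number is min(p*(q-1), q*(p-1)).
p*(q-1) = 7*72 = 504
q*(p-1) = 73*6 = 438
min(504, 438) = 438

438


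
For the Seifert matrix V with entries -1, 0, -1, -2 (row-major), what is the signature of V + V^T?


Step 1: V + V^T = [[-2, -1], [-1, -4]]
Step 2: trace = -6, det = 7
Step 3: Discriminant = (-6)^2 - 4*7 = 8
Step 4: Eigenvalues: -1.58579, -4.41421
Step 5: Signature = (# positive eigenvalues) - (# negative eigenvalues) = -2

-2


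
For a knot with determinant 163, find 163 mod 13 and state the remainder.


Step 1: A knot is p-colorable if and only if p divides its determinant.
Step 2: Compute 163 mod 13.
163 = 12 * 13 + 7
Step 3: 163 mod 13 = 7
Step 4: The knot is 13-colorable: no

7


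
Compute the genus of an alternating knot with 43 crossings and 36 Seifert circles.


For alternating knots, g = (c - s + 1)/2.
= (43 - 36 + 1)/2
= 8/2 = 4

4


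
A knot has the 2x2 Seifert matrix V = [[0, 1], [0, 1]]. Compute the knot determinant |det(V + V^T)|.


Step 1: Form V + V^T where V = [[0, 1], [0, 1]]
  V^T = [[0, 0], [1, 1]]
  V + V^T = [[0, 1], [1, 2]]
Step 2: det(V + V^T) = 0*2 - 1*1
  = 0 - 1 = -1
Step 3: Knot determinant = |det(V + V^T)| = |-1| = 1

1


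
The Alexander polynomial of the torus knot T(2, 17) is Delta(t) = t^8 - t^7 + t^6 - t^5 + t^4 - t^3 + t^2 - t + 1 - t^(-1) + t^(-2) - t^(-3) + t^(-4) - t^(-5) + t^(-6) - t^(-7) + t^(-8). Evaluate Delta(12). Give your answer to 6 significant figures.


Substituting t = 12 into Delta(t) = t^8 - t^7 + t^6 - t^5 + t^4 - t^3 + t^2 - t + 1 - t^(-1) + t^(-2) - t^(-3) + t^(-4) - t^(-5) + t^(-6) - t^(-7) + t^(-8):
Term values: (429981696) + (-35831808) + (2985984) + (-248832) + (20736) + (-1728) + (144) + (-12) + (1) + (-0.0833333) + (0.00694444) + (-0.000578704) + (4.82253e-05) + (-4.01878e-06) + (3.34898e-07) + (-2.79082e-08) + (2.32568e-09)
Sum = 396906180.9
Rounded to 6 significant figures: 3.96906e+08

3.96906e+08


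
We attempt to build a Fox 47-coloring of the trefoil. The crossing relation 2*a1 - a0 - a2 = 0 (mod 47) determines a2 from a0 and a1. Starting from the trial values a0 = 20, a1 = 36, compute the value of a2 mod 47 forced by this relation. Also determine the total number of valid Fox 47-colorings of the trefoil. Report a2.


Step 1: Apply the given crossing relation 2*a1 - a0 - a2 = 0 (mod 47).
  a2 = 2*a1 - a0 mod 47
  a2 = 2*36 - 20 mod 47
  a2 = 72 - 20 mod 47
  a2 = 52 mod 47 = 5
Step 2: The trefoil has determinant 3.
  Number of Fox p-colorings (p prime) is p^2 if p = 3, else p.
  Since 47 does not divide 3, only trivial (constant) colorings exist.
  (So the trial a0 = 20, a1 = 36 with a0 != a1 does NOT extend to a valid coloring of the whole trefoil: the other two crossing relations require 3*(a1 - a0) = 0 (mod 47), which fails.)
  Total colorings = 47
Step 3: a2 = 5, total Fox 47-colorings = 47

5


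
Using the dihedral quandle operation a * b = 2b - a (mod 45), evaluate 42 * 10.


42 * 10 = 2*10 - 42 mod 45
= 20 - 42 mod 45
= -22 mod 45 = 23

23


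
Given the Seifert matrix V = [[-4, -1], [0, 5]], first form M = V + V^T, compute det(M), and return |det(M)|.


Step 1: Form V + V^T where V = [[-4, -1], [0, 5]]
  V^T = [[-4, 0], [-1, 5]]
  V + V^T = [[-8, -1], [-1, 10]]
Step 2: det(V + V^T) = (-8)*10 - (-1)*(-1)
  = -80 - 1 = -81
Step 3: Knot determinant = |det(V + V^T)| = |-81| = 81

81


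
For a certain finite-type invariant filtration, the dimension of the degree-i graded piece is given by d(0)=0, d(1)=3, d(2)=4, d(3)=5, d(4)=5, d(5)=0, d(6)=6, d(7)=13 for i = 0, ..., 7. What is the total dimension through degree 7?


Total dimension = d(0) + d(1) + ... + d(7)
= 0 + 3 + 4 + 5 + 5 + 0 + 6 + 13
= 36

36


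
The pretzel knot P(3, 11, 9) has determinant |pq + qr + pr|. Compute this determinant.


Step 1: Compute pq + qr + pr.
pq = 3*11 = 33
qr = 11*9 = 99
pr = 3*9 = 27
pq + qr + pr = 33 + 99 + 27 = 159
Step 2: Take absolute value.
det(P(3,11,9)) = |159| = 159

159
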